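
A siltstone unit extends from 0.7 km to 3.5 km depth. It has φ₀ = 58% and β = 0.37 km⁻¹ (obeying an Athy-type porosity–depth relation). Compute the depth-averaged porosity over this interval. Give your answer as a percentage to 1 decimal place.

⟨φ⟩ = (1/(Z₂−Z₁)) ∫ φ₀ e^(−βZ) dZ = φ₀·(e^(−β·Z₁) − e^(−β·Z₂)) / (β·(Z₂−Z₁))
e^(−0.37×0.7) = 0.7718; e^(−0.37×3.5) = 0.2739
⟨φ⟩ = 0.58 × (0.7718 − 0.2739) / (0.37 × 2.8) = 0.58 × 0.4806 = 0.2788

27.9%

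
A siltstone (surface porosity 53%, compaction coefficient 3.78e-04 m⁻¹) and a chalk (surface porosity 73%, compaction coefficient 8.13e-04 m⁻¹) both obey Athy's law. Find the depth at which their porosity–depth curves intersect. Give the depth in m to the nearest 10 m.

Working in km (1 km = 1000 m; c in km⁻¹ = c in m⁻¹ × 1000):
Set φ₀ₐ e^(−cₐz) = φ₀ᵦ e^(−cᵦz) ⇒ ln(φ₀ₐ/φ₀ᵦ) = (cₐ − cᵦ)·z
z = ln(0.53/0.73) / (0.378 − 0.813) = -0.3202 / -0.435 = 0.736 km

740 m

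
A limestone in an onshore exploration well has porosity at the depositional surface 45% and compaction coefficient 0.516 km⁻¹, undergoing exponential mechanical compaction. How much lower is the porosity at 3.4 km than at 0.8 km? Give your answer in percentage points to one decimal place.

22.0 percentage points

n(0.8) = 0.45·e^(−0.516×0.8) = 0.2978
n(3.4) = 0.45·e^(−0.516×3.4) = 0.0779
Δn = 0.2978 − 0.0779 = 0.2200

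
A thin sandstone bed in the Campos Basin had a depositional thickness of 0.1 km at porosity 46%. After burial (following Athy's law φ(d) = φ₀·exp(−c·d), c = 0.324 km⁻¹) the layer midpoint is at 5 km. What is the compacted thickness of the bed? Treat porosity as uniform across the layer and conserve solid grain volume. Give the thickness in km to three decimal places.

Porosity at 5 km: φ = 0.46·exp(−0.324×5) = 0.0910
Solid-volume conservation: h(1−φ) = h₀(1−φ₀) ⇒ h = h₀·(1−φ₀)/(1−φ)
h = 0.1 × (1 − 0.46)/(1 − 0.0910) = 0.1 × 0.5941 = 0.0594 km

0.059 km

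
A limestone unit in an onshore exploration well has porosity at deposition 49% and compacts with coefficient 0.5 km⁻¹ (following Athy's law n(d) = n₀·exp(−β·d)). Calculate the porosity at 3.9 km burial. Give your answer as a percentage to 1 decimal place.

7.0%

n = n₀·exp(−β·d) = 0.49 × exp(−0.5 × 3.9) = 0.49 × exp(−1.95)
  = 0.49 × 0.1423 = 0.0697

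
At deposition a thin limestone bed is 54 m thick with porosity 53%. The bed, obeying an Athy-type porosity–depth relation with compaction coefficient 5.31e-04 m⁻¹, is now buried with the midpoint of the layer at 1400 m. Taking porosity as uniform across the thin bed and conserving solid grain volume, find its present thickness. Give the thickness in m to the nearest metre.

34 m

Working in km (1 km = 1000 m; k in km⁻¹ = k in m⁻¹ × 1000):
Porosity at 1.4 km: n = 0.53·exp(−0.531×1.4) = 0.2520
Solid-volume conservation: h(1−n) = h₀(1−n₀) ⇒ h = h₀·(1−n₀)/(1−n)
h = 0.054 × (1 − 0.53)/(1 − 0.2520) = 0.054 × 0.6284 = 0.0339 km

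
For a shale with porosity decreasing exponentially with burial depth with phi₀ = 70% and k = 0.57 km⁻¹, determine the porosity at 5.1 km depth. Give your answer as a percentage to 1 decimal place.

3.8%

phi = phi₀·exp(−k·d) = 0.7 × exp(−0.57 × 5.1) = 0.7 × exp(−2.907)
  = 0.7 × 0.0546 = 0.0382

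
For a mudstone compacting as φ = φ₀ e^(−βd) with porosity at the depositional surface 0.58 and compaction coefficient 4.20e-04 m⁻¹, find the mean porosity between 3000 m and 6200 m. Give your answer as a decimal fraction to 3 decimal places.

Working in km (1 km = 1000 m; β in km⁻¹ = β in m⁻¹ × 1000):
⟨φ⟩ = (1/(d₂−d₁)) ∫ φ₀ e^(−βd) dd = φ₀·(e^(−β·d₁) − e^(−β·d₂)) / (β·(d₂−d₁))
e^(−0.42×3) = 0.2837; e^(−0.42×6.2) = 0.0740
⟨φ⟩ = 0.58 × (0.2837 − 0.0740) / (0.42 × 3.2) = 0.58 × 0.1560 = 0.0905

0.090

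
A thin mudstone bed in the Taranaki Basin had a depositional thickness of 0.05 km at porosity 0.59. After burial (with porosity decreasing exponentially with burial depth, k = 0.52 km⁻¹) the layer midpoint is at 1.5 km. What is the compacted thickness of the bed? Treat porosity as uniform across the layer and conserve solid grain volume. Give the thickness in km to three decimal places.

0.028 km

Porosity at 1.5 km: n = 0.59·exp(−0.52×1.5) = 0.2705
Solid-volume conservation: h(1−n) = h₀(1−n₀) ⇒ h = h₀·(1−n₀)/(1−n)
h = 0.05 × (1 − 0.59)/(1 − 0.2705) = 0.05 × 0.5620 = 0.0281 km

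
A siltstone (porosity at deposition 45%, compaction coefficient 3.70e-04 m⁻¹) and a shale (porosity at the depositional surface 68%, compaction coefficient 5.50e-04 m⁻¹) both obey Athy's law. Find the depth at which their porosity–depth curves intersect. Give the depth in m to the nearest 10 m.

Working in km (1 km = 1000 m; c in km⁻¹ = c in m⁻¹ × 1000):
Set n₀ₐ e^(−cₐz) = n₀ᵦ e^(−cᵦz) ⇒ ln(n₀ₐ/n₀ᵦ) = (cₐ − cᵦ)·z
z = ln(0.45/0.68) / (0.37 − 0.55) = -0.4128 / -0.18 = 2.294 km

2290 m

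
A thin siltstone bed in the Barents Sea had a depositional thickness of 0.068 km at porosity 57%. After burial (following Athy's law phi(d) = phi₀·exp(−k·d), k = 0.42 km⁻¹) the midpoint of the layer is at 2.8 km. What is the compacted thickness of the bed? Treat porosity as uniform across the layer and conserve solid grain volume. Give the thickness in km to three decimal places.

Porosity at 2.8 km: phi = 0.57·exp(−0.42×2.8) = 0.1759
Solid-volume conservation: h(1−phi) = h₀(1−phi₀) ⇒ h = h₀·(1−phi₀)/(1−phi)
h = 0.068 × (1 − 0.57)/(1 − 0.1759) = 0.068 × 0.5218 = 0.0355 km

0.035 km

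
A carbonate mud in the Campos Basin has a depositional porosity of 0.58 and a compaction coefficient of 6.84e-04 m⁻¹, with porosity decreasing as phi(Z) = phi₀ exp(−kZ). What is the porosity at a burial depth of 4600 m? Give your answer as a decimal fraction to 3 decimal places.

Working in km (1 km = 1000 m; k in km⁻¹ = k in m⁻¹ × 1000):
phi = phi₀·exp(−k·Z) = 0.58 × exp(−0.684 × 4.6) = 0.58 × exp(−3.146)
  = 0.58 × 0.0430 = 0.0249

0.025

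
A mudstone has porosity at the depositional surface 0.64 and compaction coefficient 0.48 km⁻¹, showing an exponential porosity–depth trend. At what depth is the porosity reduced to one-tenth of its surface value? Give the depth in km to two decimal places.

n/n₀ = 1/10 ⇒ exp(−β·z) = 1/10 ⇒ z = ln(10) / β
z = 2.3026 / 0.48 = 4.797 km

4.80 km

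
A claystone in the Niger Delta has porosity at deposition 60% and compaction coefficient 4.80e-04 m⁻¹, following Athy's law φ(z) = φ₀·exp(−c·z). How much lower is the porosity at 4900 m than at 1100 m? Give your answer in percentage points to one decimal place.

Working in km (1 km = 1000 m; c in km⁻¹ = c in m⁻¹ × 1000):
φ(1.1) = 0.6·e^(−0.48×1.1) = 0.3539
φ(4.9) = 0.6·e^(−0.48×4.9) = 0.0571
Δφ = 0.3539 − 0.0571 = 0.2968

29.7 percentage points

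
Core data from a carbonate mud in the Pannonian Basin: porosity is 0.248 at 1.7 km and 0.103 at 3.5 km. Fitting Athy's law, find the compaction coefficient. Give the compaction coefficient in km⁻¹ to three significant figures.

0.488 km⁻¹

Athy: phi(d) = phi₀ e^(−βd) ⇒ phi₁/phi₂ = e^{β(d₂−d₁)} ⇒ β = ln(phi₁/phi₂)/(d₂−d₁)
β = ln(0.248/0.103) / (3.5 − 1.7) = ln(2.408) / 1.8 = 0.8787 / 1.8 = 0.4882 km⁻¹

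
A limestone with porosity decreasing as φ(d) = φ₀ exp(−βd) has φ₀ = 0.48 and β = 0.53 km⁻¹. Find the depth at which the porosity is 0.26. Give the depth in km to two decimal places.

Invert Athy's law: d = ln(φ₀/φ) / β
d = ln(0.48/0.26) / 0.53 = ln(1.846) / 0.53 = 0.6131 / 0.53 = 1.157 km

1.16 km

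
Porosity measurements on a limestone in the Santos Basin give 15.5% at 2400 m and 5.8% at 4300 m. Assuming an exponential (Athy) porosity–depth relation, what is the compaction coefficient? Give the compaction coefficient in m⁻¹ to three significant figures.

0.000517 m⁻¹

Working in km (1 km = 1000 m; β in km⁻¹ = β in m⁻¹ × 1000):
Athy: φ(Z) = φ₀ e^(−βZ) ⇒ φ₁/φ₂ = e^{β(Z₂−Z₁)} ⇒ β = ln(φ₁/φ₂)/(Z₂−Z₁)
β = ln(0.155/0.058) / (4.3 − 2.4) = ln(2.672) / 1.9 = 0.9830 / 1.9 = 0.5174 km⁻¹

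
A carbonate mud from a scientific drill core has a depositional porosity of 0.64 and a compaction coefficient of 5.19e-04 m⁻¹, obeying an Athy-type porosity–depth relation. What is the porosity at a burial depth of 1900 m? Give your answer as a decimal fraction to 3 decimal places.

Working in km (1 km = 1000 m; β in km⁻¹ = β in m⁻¹ × 1000):
n = n₀·exp(−β·Z) = 0.64 × exp(−0.519 × 1.9) = 0.64 × exp(−0.9861)
  = 0.64 × 0.3730 = 0.2387

0.239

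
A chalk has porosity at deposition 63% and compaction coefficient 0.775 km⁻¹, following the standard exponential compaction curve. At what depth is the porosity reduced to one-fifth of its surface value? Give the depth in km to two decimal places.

n/n₀ = 1/5 ⇒ exp(−β·z) = 1/5 ⇒ z = ln(5) / β
z = 1.6094 / 0.775 = 2.077 km

2.08 km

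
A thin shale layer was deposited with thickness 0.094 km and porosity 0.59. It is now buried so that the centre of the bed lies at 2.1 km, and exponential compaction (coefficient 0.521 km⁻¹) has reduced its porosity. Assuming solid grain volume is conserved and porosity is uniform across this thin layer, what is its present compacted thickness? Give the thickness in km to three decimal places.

0.048 km

Porosity at 2.1 km: phi = 0.59·exp(−0.521×2.1) = 0.1976
Solid-volume conservation: h(1−phi) = h₀(1−phi₀) ⇒ h = h₀·(1−phi₀)/(1−phi)
h = 0.094 × (1 − 0.59)/(1 − 0.1976) = 0.094 × 0.5109 = 0.0480 km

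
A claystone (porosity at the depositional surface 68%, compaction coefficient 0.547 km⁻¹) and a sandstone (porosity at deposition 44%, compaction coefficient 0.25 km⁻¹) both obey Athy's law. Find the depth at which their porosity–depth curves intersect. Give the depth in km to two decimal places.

1.47 km

Set phi₀ₐ e^(−cₐz) = phi₀ᵦ e^(−cᵦz) ⇒ ln(phi₀ₐ/phi₀ᵦ) = (cₐ − cᵦ)·z
z = ln(0.68/0.44) / (0.547 − 0.25) = 0.4353 / 0.297 = 1.466 km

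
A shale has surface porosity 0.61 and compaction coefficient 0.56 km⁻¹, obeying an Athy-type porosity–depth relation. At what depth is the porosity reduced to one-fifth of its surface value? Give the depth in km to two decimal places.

phi/phi₀ = 1/5 ⇒ exp(−β·Z) = 1/5 ⇒ Z = ln(5) / β
Z = 1.6094 / 0.56 = 2.874 km

2.87 km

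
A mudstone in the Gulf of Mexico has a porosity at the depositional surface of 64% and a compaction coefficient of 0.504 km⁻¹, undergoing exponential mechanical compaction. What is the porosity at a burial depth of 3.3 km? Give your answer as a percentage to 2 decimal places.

φ = φ₀·exp(−k·d) = 0.64 × exp(−0.504 × 3.3) = 0.64 × exp(−1.663)
  = 0.64 × 0.1895 = 0.1213

12.13%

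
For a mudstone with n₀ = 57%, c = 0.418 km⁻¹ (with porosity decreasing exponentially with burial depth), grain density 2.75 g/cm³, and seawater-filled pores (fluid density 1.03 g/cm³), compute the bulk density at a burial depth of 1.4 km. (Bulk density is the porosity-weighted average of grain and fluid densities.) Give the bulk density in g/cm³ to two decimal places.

Porosity at depth: n = 0.57·exp(−0.418×1.4) = 0.57×0.5570 = 0.3175
Bulk density: ρ_b = (1−n)ρ_g + n·ρ_f = 0.6825×2.75 + 0.3175×1.03
       = 1.877 + 0.327 = 2.204 g/cm³

2.20 g/cm³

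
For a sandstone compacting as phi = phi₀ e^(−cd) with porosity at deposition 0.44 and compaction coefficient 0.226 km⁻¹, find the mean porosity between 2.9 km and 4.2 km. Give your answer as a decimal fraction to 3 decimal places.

0.198

⟨phi⟩ = (1/(d₂−d₁)) ∫ phi₀ e^(−cd) dd = phi₀·(e^(−c·d₁) − e^(−c·d₂)) / (c·(d₂−d₁))
e^(−0.226×2.9) = 0.5192; e^(−0.226×4.2) = 0.3871
⟨phi⟩ = 0.44 × (0.5192 − 0.3871) / (0.226 × 1.3) = 0.44 × 0.4499 = 0.1980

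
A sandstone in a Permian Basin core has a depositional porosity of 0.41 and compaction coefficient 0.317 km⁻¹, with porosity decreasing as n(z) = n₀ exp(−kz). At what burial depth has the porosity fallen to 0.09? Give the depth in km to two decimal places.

Invert Athy's law: z = ln(n₀/n) / k
z = ln(0.41/0.09) / 0.317 = ln(4.556) / 0.317 = 1.5163 / 0.317 = 4.783 km

4.78 km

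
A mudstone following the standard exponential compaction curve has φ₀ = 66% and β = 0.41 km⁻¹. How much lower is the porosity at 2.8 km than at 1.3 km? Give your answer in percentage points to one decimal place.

17.8 percentage points

φ(1.3) = 0.66·e^(−0.41×1.3) = 0.3873
φ(2.8) = 0.66·e^(−0.41×2.8) = 0.2094
Δφ = 0.3873 − 0.2094 = 0.1779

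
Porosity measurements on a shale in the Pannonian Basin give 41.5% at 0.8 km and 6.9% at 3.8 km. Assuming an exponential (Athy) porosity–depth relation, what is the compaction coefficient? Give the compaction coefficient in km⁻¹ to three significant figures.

0.598 km⁻¹

Athy: φ(z) = φ₀ e^(−βz) ⇒ φ₁/φ₂ = e^{β(z₂−z₁)} ⇒ β = ln(φ₁/φ₂)/(z₂−z₁)
β = ln(0.415/0.069) / (3.8 − 0.8) = ln(6.014) / 3 = 1.7942 / 3 = 0.5981 km⁻¹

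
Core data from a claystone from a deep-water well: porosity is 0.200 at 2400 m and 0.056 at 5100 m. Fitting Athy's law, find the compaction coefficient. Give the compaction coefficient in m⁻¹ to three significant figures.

Working in km (1 km = 1000 m; k in km⁻¹ = k in m⁻¹ × 1000):
Athy: phi(z) = phi₀ e^(−kz) ⇒ phi₁/phi₂ = e^{k(z₂−z₁)} ⇒ k = ln(phi₁/phi₂)/(z₂−z₁)
k = ln(0.2/0.056) / (5.1 − 2.4) = ln(3.571) / 2.7 = 1.2730 / 2.7 = 0.4715 km⁻¹

0.000471 m⁻¹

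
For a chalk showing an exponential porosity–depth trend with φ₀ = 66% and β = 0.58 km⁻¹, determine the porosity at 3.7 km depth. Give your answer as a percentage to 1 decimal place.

7.7%

φ = φ₀·exp(−β·z) = 0.66 × exp(−0.58 × 3.7) = 0.66 × exp(−2.146)
  = 0.66 × 0.1170 = 0.0772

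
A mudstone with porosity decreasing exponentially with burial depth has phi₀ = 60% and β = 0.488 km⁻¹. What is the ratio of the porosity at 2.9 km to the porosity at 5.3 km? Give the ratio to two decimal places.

3.23

phi(z₁)/phi(z₂) = e^(−β·z₁)/e^(−β·z₂) = e^{β(z₂−z₁)}
= exp(0.488 × 2.4) = exp(1.171) = 3.2259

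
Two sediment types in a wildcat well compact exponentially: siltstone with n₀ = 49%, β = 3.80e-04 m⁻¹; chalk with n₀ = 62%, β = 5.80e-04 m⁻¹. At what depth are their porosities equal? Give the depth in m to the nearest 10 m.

1180 m

Working in km (1 km = 1000 m; β in km⁻¹ = β in m⁻¹ × 1000):
Set n₀ₐ e^(−βₐd) = n₀ᵦ e^(−βᵦd) ⇒ ln(n₀ₐ/n₀ᵦ) = (βₐ − βᵦ)·d
d = ln(0.49/0.62) / (0.38 − 0.58) = -0.2353 / -0.2 = 1.177 km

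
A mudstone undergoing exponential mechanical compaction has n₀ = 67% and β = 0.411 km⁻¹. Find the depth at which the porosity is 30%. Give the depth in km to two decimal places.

1.95 km

Invert Athy's law: Z = ln(n₀/n) / β
Z = ln(0.67/0.3) / 0.411 = ln(2.233) / 0.411 = 0.8035 / 0.411 = 1.955 km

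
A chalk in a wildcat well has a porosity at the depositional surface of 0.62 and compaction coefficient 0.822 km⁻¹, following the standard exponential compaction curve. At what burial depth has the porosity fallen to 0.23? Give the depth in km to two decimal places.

1.21 km

Invert Athy's law: d = ln(phi₀/phi) / β
d = ln(0.62/0.23) / 0.822 = ln(2.696) / 0.822 = 0.9916 / 0.822 = 1.206 km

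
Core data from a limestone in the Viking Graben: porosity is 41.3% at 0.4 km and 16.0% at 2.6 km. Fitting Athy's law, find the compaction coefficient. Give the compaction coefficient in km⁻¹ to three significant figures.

0.431 km⁻¹

Athy: phi(Z) = phi₀ e^(−cZ) ⇒ phi₁/phi₂ = e^{c(Z₂−Z₁)} ⇒ c = ln(phi₁/phi₂)/(Z₂−Z₁)
c = ln(0.413/0.16) / (2.6 − 0.4) = ln(2.581) / 2.2 = 0.9483 / 2.2 = 0.431 km⁻¹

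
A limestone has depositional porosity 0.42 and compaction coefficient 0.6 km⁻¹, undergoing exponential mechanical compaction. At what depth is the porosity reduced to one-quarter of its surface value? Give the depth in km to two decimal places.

2.31 km

phi/phi₀ = 1/4 ⇒ exp(−β·z) = 1/4 ⇒ z = ln(4) / β
z = 1.3863 / 0.6 = 2.310 km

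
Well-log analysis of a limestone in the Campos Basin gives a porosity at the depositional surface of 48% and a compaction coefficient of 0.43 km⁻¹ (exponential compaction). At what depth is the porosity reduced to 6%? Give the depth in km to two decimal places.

4.84 km

Invert Athy's law: z = ln(n₀/n) / k
z = ln(0.48/0.06) / 0.43 = ln(8) / 0.43 = 2.0794 / 0.43 = 4.836 km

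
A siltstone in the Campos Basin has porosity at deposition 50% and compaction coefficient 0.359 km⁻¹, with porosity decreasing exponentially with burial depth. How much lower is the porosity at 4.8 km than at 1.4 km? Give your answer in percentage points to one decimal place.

φ(1.4) = 0.5·e^(−0.359×1.4) = 0.3025
φ(4.8) = 0.5·e^(−0.359×4.8) = 0.0892
Δφ = 0.3025 − 0.0892 = 0.2132

21.3 percentage points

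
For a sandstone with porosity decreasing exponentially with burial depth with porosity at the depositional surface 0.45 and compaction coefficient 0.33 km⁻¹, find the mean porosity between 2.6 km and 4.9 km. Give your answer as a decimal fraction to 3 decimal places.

⟨n⟩ = (1/(z₂−z₁)) ∫ n₀ e^(−cz) dz = n₀·(e^(−c·z₁) − e^(−c·z₂)) / (c·(z₂−z₁))
e^(−0.33×2.6) = 0.4240; e^(−0.33×4.9) = 0.1985
⟨n⟩ = 0.45 × (0.4240 − 0.1985) / (0.33 × 2.3) = 0.45 × 0.2971 = 0.1337

0.134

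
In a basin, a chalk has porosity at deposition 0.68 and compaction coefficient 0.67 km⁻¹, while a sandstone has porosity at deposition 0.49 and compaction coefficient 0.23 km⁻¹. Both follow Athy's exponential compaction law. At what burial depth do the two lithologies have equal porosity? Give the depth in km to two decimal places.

0.74 km

Set φ₀ₐ e^(−kₐZ) = φ₀ᵦ e^(−kᵦZ) ⇒ ln(φ₀ₐ/φ₀ᵦ) = (kₐ − kᵦ)·Z
Z = ln(0.68/0.49) / (0.67 − 0.23) = 0.3277 / 0.44 = 0.745 km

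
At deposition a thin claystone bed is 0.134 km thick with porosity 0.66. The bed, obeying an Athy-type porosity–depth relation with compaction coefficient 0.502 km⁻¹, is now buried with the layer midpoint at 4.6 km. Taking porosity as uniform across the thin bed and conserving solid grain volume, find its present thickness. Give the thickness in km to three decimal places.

Porosity at 4.6 km: phi = 0.66·exp(−0.502×4.6) = 0.0656
Solid-volume conservation: h(1−phi) = h₀(1−phi₀) ⇒ h = h₀·(1−phi₀)/(1−phi)
h = 0.134 × (1 − 0.66)/(1 − 0.0656) = 0.134 × 0.3639 = 0.0488 km

0.049 km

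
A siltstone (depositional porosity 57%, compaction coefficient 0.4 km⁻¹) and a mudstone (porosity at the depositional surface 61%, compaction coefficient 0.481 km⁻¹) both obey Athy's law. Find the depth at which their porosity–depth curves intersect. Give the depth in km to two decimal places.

0.84 km

Set n₀ₐ e^(−kₐz) = n₀ᵦ e^(−kᵦz) ⇒ ln(n₀ₐ/n₀ᵦ) = (kₐ − kᵦ)·z
z = ln(0.57/0.61) / (0.4 − 0.481) = -0.0678 / -0.081 = 0.837 km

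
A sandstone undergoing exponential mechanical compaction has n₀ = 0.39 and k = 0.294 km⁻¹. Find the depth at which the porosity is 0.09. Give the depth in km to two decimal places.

Invert Athy's law: z = ln(n₀/n) / k
z = ln(0.39/0.09) / 0.294 = ln(4.333) / 0.294 = 1.4663 / 0.294 = 4.988 km

4.99 km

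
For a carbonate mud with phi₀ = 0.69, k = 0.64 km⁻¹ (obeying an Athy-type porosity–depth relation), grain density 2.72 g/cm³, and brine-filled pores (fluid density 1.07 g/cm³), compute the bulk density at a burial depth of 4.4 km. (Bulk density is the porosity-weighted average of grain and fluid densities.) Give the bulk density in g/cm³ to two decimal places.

Porosity at depth: phi = 0.69·exp(−0.64×4.4) = 0.69×0.0598 = 0.0413
Bulk density: ρ_b = (1−phi)ρ_g + phi·ρ_f = 0.9587×2.72 + 0.0413×1.07
       = 2.608 + 0.044 = 2.652 g/cm³

2.65 g/cm³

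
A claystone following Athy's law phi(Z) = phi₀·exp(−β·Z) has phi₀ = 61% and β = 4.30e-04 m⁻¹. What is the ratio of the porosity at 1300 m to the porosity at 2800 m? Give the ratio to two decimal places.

1.91

Working in km (1 km = 1000 m; β in km⁻¹ = β in m⁻¹ × 1000):
phi(Z₁)/phi(Z₂) = e^(−β·Z₁)/e^(−β·Z₂) = e^{β(Z₂−Z₁)}
= exp(0.43 × 1.5) = exp(0.645) = 1.9060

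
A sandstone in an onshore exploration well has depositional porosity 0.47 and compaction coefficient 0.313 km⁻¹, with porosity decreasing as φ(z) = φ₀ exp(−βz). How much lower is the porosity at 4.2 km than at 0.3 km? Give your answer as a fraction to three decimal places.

φ(0.3) = 0.47·e^(−0.313×0.3) = 0.4279
φ(4.2) = 0.47·e^(−0.313×4.2) = 0.1262
Δφ = 0.4279 − 0.1262 = 0.3016

0.302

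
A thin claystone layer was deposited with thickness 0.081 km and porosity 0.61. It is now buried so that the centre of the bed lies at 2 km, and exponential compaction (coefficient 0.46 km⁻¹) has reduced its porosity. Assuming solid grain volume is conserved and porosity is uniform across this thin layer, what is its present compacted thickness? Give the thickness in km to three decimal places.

Porosity at 2 km: n = 0.61·exp(−0.46×2) = 0.2431
Solid-volume conservation: h(1−n) = h₀(1−n₀) ⇒ h = h₀·(1−n₀)/(1−n)
h = 0.081 × (1 − 0.61)/(1 − 0.2431) = 0.081 × 0.5153 = 0.0417 km

0.042 km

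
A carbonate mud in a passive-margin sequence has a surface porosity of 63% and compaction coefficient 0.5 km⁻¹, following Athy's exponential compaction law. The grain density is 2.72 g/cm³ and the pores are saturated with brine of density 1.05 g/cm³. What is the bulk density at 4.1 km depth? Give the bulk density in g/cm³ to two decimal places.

Porosity at depth: φ = 0.63·exp(−0.5×4.1) = 0.63×0.1287 = 0.0811
Bulk density: ρ_b = (1−φ)ρ_g + φ·ρ_f = 0.9189×2.72 + 0.0811×1.05
       = 2.499 + 0.085 = 2.585 g/cm³

2.58 g/cm³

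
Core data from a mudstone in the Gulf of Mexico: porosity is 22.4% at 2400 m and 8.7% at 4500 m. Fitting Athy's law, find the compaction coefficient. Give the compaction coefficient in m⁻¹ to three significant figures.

0.000450 m⁻¹

Working in km (1 km = 1000 m; c in km⁻¹ = c in m⁻¹ × 1000):
Athy: n(z) = n₀ e^(−cz) ⇒ n₁/n₂ = e^{c(z₂−z₁)} ⇒ c = ln(n₁/n₂)/(z₂−z₁)
c = ln(0.224/0.087) / (4.5 − 2.4) = ln(2.575) / 2.1 = 0.9457 / 2.1 = 0.4504 km⁻¹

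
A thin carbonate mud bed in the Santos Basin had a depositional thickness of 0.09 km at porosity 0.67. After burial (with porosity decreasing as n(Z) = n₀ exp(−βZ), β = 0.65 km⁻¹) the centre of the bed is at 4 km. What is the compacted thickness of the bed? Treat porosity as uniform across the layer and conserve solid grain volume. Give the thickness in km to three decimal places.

Porosity at 4 km: n = 0.67·exp(−0.65×4) = 0.0498
Solid-volume conservation: h(1−n) = h₀(1−n₀) ⇒ h = h₀·(1−n₀)/(1−n)
h = 0.09 × (1 − 0.67)/(1 − 0.0498) = 0.09 × 0.3473 = 0.0313 km

0.031 km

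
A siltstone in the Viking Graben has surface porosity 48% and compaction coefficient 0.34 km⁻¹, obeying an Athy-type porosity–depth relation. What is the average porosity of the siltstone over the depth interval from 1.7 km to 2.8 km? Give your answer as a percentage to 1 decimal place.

22.5%

⟨φ⟩ = (1/(z₂−z₁)) ∫ φ₀ e^(−kz) dz = φ₀·(e^(−k·z₁) − e^(−k·z₂)) / (k·(z₂−z₁))
e^(−0.34×1.7) = 0.5610; e^(−0.34×2.8) = 0.3860
⟨φ⟩ = 0.48 × (0.5610 − 0.3860) / (0.34 × 1.1) = 0.48 × 0.4681 = 0.2247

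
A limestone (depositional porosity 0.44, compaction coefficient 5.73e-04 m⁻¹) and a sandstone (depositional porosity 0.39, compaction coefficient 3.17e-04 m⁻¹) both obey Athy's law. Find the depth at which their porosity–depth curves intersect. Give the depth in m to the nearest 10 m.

470 m

Working in km (1 km = 1000 m; k in km⁻¹ = k in m⁻¹ × 1000):
Set n₀ₐ e^(−kₐZ) = n₀ᵦ e^(−kᵦZ) ⇒ ln(n₀ₐ/n₀ᵦ) = (kₐ − kᵦ)·Z
Z = ln(0.44/0.39) / (0.573 − 0.317) = 0.1206 / 0.256 = 0.471 km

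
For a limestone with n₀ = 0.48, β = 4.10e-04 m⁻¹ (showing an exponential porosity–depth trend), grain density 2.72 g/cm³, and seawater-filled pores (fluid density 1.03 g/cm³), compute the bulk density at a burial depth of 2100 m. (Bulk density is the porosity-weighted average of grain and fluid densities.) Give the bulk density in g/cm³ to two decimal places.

Working in km (1 km = 1000 m; β in km⁻¹ = β in m⁻¹ × 1000):
Porosity at depth: n = 0.48·exp(−0.41×2.1) = 0.48×0.4227 = 0.2029
Bulk density: ρ_b = (1−n)ρ_g + n·ρ_f = 0.7971×2.72 + 0.2029×1.03
       = 2.168 + 0.209 = 2.377 g/cm³

2.38 g/cm³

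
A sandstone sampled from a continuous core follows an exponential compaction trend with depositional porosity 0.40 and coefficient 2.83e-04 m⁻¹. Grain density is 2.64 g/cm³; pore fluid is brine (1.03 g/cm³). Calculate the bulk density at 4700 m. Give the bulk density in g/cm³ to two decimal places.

Working in km (1 km = 1000 m; β in km⁻¹ = β in m⁻¹ × 1000):
Porosity at depth: n = 0.4·exp(−0.283×4.7) = 0.4×0.2645 = 0.1058
Bulk density: ρ_b = (1−n)ρ_g + n·ρ_f = 0.8942×2.64 + 0.1058×1.03
       = 2.361 + 0.109 = 2.470 g/cm³

2.47 g/cm³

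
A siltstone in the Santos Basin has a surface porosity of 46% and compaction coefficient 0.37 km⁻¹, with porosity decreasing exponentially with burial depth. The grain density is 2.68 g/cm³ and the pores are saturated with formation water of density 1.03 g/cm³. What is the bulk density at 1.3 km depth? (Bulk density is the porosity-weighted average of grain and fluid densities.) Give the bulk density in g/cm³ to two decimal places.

Porosity at depth: phi = 0.46·exp(−0.37×1.3) = 0.46×0.6182 = 0.2844
Bulk density: ρ_b = (1−phi)ρ_g + phi·ρ_f = 0.7156×2.68 + 0.2844×1.03
       = 1.918 + 0.293 = 2.211 g/cm³

2.21 g/cm³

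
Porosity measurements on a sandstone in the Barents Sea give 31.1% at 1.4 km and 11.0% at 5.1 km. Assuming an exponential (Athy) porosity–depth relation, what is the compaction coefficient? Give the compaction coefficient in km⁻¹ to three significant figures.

0.281 km⁻¹

Athy: n(d) = n₀ e^(−cd) ⇒ n₁/n₂ = e^{c(d₂−d₁)} ⇒ c = ln(n₁/n₂)/(d₂−d₁)
c = ln(0.311/0.11) / (5.1 − 1.4) = ln(2.827) / 3.7 = 1.0393 / 3.7 = 0.2809 km⁻¹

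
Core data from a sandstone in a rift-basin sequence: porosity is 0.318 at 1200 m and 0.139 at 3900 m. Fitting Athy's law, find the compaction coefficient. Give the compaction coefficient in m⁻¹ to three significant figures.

0.000307 m⁻¹

Working in km (1 km = 1000 m; k in km⁻¹ = k in m⁻¹ × 1000):
Athy: n(d) = n₀ e^(−kd) ⇒ n₁/n₂ = e^{k(d₂−d₁)} ⇒ k = ln(n₁/n₂)/(d₂−d₁)
k = ln(0.318/0.139) / (3.9 − 1.2) = ln(2.288) / 2.7 = 0.8276 / 2.7 = 0.3065 km⁻¹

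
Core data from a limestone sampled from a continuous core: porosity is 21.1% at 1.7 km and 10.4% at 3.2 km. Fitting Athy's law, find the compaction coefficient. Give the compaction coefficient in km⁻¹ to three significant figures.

Athy: φ(z) = φ₀ e^(−kz) ⇒ φ₁/φ₂ = e^{k(z₂−z₁)} ⇒ k = ln(φ₁/φ₂)/(z₂−z₁)
k = ln(0.211/0.104) / (3.2 − 1.7) = ln(2.029) / 1.5 = 0.7075 / 1.5 = 0.4716 km⁻¹

0.472 km⁻¹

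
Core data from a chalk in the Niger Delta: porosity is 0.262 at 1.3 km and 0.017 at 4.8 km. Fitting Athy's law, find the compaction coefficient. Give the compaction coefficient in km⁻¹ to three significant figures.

0.781 km⁻¹

Athy: φ(d) = φ₀ e^(−cd) ⇒ φ₁/φ₂ = e^{c(d₂−d₁)} ⇒ c = ln(φ₁/φ₂)/(d₂−d₁)
c = ln(0.262/0.017) / (4.8 − 1.3) = ln(15.41) / 3.5 = 2.7351 / 3.5 = 0.7815 km⁻¹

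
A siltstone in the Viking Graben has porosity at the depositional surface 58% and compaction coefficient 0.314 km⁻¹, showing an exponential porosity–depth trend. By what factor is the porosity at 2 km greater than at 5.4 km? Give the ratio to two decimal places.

n(d₁)/n(d₂) = e^(−c·d₁)/e^(−c·d₂) = e^{c(d₂−d₁)}
= exp(0.314 × 3.4) = exp(1.068) = 2.9084

2.91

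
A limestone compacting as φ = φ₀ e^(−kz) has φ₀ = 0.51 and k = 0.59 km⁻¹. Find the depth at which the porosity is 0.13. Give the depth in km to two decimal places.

2.32 km

Invert Athy's law: z = ln(φ₀/φ) / k
z = ln(0.51/0.13) / 0.59 = ln(3.923) / 0.59 = 1.3669 / 0.59 = 2.317 km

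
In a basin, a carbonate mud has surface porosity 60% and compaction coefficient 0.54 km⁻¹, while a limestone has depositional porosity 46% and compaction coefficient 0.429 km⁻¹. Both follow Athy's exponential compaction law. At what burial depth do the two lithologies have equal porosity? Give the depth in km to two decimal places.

2.39 km

Set phi₀ₐ e^(−βₐz) = phi₀ᵦ e^(−βᵦz) ⇒ ln(phi₀ₐ/phi₀ᵦ) = (βₐ − βᵦ)·z
z = ln(0.6/0.46) / (0.54 − 0.429) = 0.2657 / 0.111 = 2.394 km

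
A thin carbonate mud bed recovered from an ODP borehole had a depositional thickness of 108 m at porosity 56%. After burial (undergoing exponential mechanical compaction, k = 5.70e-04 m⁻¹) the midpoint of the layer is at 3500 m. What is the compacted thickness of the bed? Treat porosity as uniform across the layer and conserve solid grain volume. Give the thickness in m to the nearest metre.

Working in km (1 km = 1000 m; k in km⁻¹ = k in m⁻¹ × 1000):
Porosity at 3.5 km: φ = 0.56·exp(−0.57×3.5) = 0.0762
Solid-volume conservation: h(1−φ) = h₀(1−φ₀) ⇒ h = h₀·(1−φ₀)/(1−φ)
h = 0.108 × (1 − 0.56)/(1 − 0.0762) = 0.108 × 0.4763 = 0.0514 km

51 m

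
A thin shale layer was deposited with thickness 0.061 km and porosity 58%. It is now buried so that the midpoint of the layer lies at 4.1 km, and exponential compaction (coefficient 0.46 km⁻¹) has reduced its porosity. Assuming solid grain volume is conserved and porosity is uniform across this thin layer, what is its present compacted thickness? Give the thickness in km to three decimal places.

Porosity at 4.1 km: n = 0.58·exp(−0.46×4.1) = 0.0880
Solid-volume conservation: h(1−n) = h₀(1−n₀) ⇒ h = h₀·(1−n₀)/(1−n)
h = 0.061 × (1 − 0.58)/(1 − 0.0880) = 0.061 × 0.4605 = 0.0281 km

0.028 km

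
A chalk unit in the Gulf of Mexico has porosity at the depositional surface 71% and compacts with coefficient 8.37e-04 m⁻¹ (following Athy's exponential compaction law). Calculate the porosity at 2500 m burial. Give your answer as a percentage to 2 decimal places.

8.76%

Working in km (1 km = 1000 m; c in km⁻¹ = c in m⁻¹ × 1000):
n = n₀·exp(−c·d) = 0.71 × exp(−0.837 × 2.5) = 0.71 × exp(−2.092)
  = 0.71 × 0.1234 = 0.0876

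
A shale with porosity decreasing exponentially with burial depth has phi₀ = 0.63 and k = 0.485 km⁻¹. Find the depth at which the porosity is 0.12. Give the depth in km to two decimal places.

Invert Athy's law: d = ln(phi₀/phi) / k
d = ln(0.63/0.12) / 0.485 = ln(5.25) / 0.485 = 1.6582 / 0.485 = 3.419 km

3.42 km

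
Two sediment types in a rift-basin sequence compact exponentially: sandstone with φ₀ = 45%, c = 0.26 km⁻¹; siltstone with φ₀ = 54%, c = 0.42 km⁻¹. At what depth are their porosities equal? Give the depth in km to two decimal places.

1.14 km

Set φ₀ₐ e^(−cₐz) = φ₀ᵦ e^(−cᵦz) ⇒ ln(φ₀ₐ/φ₀ᵦ) = (cₐ − cᵦ)·z
z = ln(0.45/0.54) / (0.26 − 0.42) = -0.1823 / -0.16 = 1.140 km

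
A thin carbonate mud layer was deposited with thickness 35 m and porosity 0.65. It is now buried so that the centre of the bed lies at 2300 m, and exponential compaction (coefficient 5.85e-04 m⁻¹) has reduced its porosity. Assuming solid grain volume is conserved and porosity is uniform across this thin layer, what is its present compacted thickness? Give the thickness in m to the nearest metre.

15 m

Working in km (1 km = 1000 m; k in km⁻¹ = k in m⁻¹ × 1000):
Porosity at 2.3 km: φ = 0.65·exp(−0.585×2.3) = 0.1693
Solid-volume conservation: h(1−φ) = h₀(1−φ₀) ⇒ h = h₀·(1−φ₀)/(1−φ)
h = 0.035 × (1 − 0.65)/(1 − 0.1693) = 0.035 × 0.4213 = 0.0147 km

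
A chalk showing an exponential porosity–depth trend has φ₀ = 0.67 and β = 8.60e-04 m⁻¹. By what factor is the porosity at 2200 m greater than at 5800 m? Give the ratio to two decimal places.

Working in km (1 km = 1000 m; β in km⁻¹ = β in m⁻¹ × 1000):
φ(z₁)/φ(z₂) = e^(−β·z₁)/e^(−β·z₂) = e^{β(z₂−z₁)}
= exp(0.86 × 3.6) = exp(3.096) = 22.1093

22.11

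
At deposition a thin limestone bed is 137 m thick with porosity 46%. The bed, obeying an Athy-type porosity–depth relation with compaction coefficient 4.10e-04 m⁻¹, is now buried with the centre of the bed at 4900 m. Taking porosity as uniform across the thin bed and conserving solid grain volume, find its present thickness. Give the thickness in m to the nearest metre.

Working in km (1 km = 1000 m; k in km⁻¹ = k in m⁻¹ × 1000):
Porosity at 4.9 km: n = 0.46·exp(−0.41×4.9) = 0.0617
Solid-volume conservation: h(1−n) = h₀(1−n₀) ⇒ h = h₀·(1−n₀)/(1−n)
h = 0.137 × (1 − 0.46)/(1 − 0.0617) = 0.137 × 0.5755 = 0.0788 km

79 m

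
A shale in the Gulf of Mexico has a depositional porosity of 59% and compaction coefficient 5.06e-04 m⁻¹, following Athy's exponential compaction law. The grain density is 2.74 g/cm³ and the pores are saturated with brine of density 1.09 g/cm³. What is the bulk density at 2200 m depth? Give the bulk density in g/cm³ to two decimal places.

2.42 g/cm³

Working in km (1 km = 1000 m; β in km⁻¹ = β in m⁻¹ × 1000):
Porosity at depth: n = 0.59·exp(−0.506×2.2) = 0.59×0.3285 = 0.1938
Bulk density: ρ_b = (1−n)ρ_g + n·ρ_f = 0.8062×2.74 + 0.1938×1.09
       = 2.209 + 0.211 = 2.420 g/cm³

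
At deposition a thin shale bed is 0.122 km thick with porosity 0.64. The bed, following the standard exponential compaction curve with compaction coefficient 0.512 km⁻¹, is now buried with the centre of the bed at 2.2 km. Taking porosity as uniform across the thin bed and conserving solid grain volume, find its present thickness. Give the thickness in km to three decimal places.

0.055 km

Porosity at 2.2 km: n = 0.64·exp(−0.512×2.2) = 0.2075
Solid-volume conservation: h(1−n) = h₀(1−n₀) ⇒ h = h₀·(1−n₀)/(1−n)
h = 0.122 × (1 − 0.64)/(1 − 0.2075) = 0.122 × 0.4543 = 0.0554 km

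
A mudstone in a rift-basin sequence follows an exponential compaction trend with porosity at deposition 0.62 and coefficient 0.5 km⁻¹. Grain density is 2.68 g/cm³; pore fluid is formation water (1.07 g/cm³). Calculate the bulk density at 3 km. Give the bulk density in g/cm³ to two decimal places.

2.46 g/cm³

Porosity at depth: φ = 0.62·exp(−0.5×3) = 0.62×0.2231 = 0.1383
Bulk density: ρ_b = (1−φ)ρ_g + φ·ρ_f = 0.8617×2.68 + 0.1383×1.07
       = 2.309 + 0.148 = 2.457 g/cm³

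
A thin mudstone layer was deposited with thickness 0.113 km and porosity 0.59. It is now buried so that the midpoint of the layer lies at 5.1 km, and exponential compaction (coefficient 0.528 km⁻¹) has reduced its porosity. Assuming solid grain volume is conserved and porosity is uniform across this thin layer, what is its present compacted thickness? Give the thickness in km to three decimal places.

0.048 km

Porosity at 5.1 km: φ = 0.59·exp(−0.528×5.1) = 0.0399
Solid-volume conservation: h(1−φ) = h₀(1−φ₀) ⇒ h = h₀·(1−φ₀)/(1−φ)
h = 0.113 × (1 − 0.59)/(1 − 0.0399) = 0.113 × 0.4271 = 0.0483 km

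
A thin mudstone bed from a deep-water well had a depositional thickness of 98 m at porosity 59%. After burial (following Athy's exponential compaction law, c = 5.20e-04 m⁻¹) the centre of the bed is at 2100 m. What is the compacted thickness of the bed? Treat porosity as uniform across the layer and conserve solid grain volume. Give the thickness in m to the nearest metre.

Working in km (1 km = 1000 m; c in km⁻¹ = c in m⁻¹ × 1000):
Porosity at 2.1 km: phi = 0.59·exp(−0.52×2.1) = 0.1980
Solid-volume conservation: h(1−phi) = h₀(1−phi₀) ⇒ h = h₀·(1−phi₀)/(1−phi)
h = 0.098 × (1 − 0.59)/(1 − 0.1980) = 0.098 × 0.5112 = 0.0501 km

50 m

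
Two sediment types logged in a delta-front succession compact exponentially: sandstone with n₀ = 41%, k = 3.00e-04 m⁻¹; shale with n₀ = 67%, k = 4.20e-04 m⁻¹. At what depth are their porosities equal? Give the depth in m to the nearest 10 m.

Working in km (1 km = 1000 m; k in km⁻¹ = k in m⁻¹ × 1000):
Set n₀ₐ e^(−kₐd) = n₀ᵦ e^(−kᵦd) ⇒ ln(n₀ₐ/n₀ᵦ) = (kₐ − kᵦ)·d
d = ln(0.41/0.67) / (0.3 − 0.42) = -0.4911 / -0.12 = 4.093 km

4090 m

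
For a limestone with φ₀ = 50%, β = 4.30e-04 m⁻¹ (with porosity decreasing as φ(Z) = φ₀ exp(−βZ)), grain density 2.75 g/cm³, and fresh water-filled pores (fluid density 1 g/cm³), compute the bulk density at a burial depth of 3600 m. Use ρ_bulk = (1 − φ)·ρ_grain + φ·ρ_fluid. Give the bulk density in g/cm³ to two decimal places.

2.56 g/cm³

Working in km (1 km = 1000 m; β in km⁻¹ = β in m⁻¹ × 1000):
Porosity at depth: φ = 0.5·exp(−0.43×3.6) = 0.5×0.2127 = 0.1063
Bulk density: ρ_b = (1−φ)ρ_g + φ·ρ_f = 0.8937×2.75 + 0.1063×1
       = 2.458 + 0.106 = 2.564 g/cm³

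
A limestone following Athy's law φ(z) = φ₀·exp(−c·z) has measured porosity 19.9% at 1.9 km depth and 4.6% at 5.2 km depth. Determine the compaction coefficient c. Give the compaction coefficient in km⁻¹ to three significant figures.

0.444 km⁻¹

Athy: φ(z) = φ₀ e^(−cz) ⇒ φ₁/φ₂ = e^{c(z₂−z₁)} ⇒ c = ln(φ₁/φ₂)/(z₂−z₁)
c = ln(0.199/0.046) / (5.2 − 1.9) = ln(4.326) / 3.3 = 1.4647 / 3.3 = 0.4438 km⁻¹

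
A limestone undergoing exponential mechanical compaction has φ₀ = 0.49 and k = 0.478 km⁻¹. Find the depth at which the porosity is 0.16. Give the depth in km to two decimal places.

2.34 km

Invert Athy's law: z = ln(φ₀/φ) / k
z = ln(0.49/0.16) / 0.478 = ln(3.062) / 0.478 = 1.1192 / 0.478 = 2.341 km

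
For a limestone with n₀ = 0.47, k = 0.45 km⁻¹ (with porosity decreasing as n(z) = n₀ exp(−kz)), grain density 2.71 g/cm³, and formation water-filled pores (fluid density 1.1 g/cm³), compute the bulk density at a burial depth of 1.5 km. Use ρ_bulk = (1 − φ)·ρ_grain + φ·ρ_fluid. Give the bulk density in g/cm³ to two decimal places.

Porosity at depth: n = 0.47·exp(−0.45×1.5) = 0.47×0.5092 = 0.2393
Bulk density: ρ_b = (1−n)ρ_g + n·ρ_f = 0.7607×2.71 + 0.2393×1.1
       = 2.061 + 0.263 = 2.325 g/cm³

2.32 g/cm³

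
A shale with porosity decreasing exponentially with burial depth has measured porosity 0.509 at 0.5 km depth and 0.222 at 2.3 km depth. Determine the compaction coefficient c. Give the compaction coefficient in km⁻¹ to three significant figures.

Athy: phi(Z) = phi₀ e^(−cZ) ⇒ phi₁/phi₂ = e^{c(Z₂−Z₁)} ⇒ c = ln(phi₁/phi₂)/(Z₂−Z₁)
c = ln(0.509/0.222) / (2.3 − 0.5) = ln(2.293) / 1.8 = 0.8298 / 1.8 = 0.461 km⁻¹

0.461 km⁻¹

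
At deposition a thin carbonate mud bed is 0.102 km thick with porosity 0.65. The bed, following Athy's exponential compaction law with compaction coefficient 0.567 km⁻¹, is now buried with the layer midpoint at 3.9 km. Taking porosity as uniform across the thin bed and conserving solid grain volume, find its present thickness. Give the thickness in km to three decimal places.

0.038 km

Porosity at 3.9 km: φ = 0.65·exp(−0.567×3.9) = 0.0712
Solid-volume conservation: h(1−φ) = h₀(1−φ₀) ⇒ h = h₀·(1−φ₀)/(1−φ)
h = 0.102 × (1 − 0.65)/(1 − 0.0712) = 0.102 × 0.3768 = 0.0384 km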